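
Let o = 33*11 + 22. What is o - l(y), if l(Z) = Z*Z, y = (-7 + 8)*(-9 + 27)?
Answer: 61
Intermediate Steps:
y = 18 (y = 1*18 = 18)
l(Z) = Z²
o = 385 (o = 363 + 22 = 385)
o - l(y) = 385 - 1*18² = 385 - 1*324 = 385 - 324 = 61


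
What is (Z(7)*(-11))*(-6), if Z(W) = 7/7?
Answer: 66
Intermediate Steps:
Z(W) = 1 (Z(W) = 7*(1/7) = 1)
(Z(7)*(-11))*(-6) = (1*(-11))*(-6) = -11*(-6) = 66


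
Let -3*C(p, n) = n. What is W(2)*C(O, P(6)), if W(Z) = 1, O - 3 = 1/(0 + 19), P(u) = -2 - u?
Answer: 8/3 ≈ 2.6667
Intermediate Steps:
O = 58/19 (O = 3 + 1/(0 + 19) = 3 + 1/19 = 58/19 ≈ 3.0526)
C(p, n) = -n/3
W(2)*C(O, P(6)) = 1*(-(-2 - 1*6)/3) = 1*(-(-2 - 6)/3) = 1*(-1/3*(-8)) = 1*(8/3) = 8/3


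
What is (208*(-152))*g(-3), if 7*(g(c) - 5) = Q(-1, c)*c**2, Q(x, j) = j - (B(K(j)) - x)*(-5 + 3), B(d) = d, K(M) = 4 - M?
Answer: -4805632/7 ≈ -6.8652e+5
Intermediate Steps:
Q(x, j) = 8 - j - 2*x (Q(x, j) = j - ((4 - j) - x)*(-5 + 3) = j - (4 - j - x)*(-2) = j - (-8 + 2*j + 2*x) = j + (8 - 2*j - 2*x) = 8 - j - 2*x)
g(c) = 5 + c**2*(10 - c)/7 (g(c) = 5 + ((8 - c - 2*(-1))*c**2)/7 = 5 + ((8 - c + 2)*c**2)/7 = 5 + ((10 - c)*c**2)/7 = 5 + (c**2*(10 - c))/7 = 5 + c**2*(10 - c)/7)
(208*(-152))*g(-3) = (208*(-152))*(5 + (1/7)*(-3)**2*(10 - 1*(-3))) = -31616*(5 + (1/7)*9*(10 + 3)) = -31616*(5 + (1/7)*9*13) = -31616*(5 + 117/7) = -31616*152/7 = -4805632/7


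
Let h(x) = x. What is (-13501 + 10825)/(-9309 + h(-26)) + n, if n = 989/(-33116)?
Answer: 79386101/309137860 ≈ 0.25680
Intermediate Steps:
n = -989/33116 (n = 989*(-1/33116) = -989/33116 ≈ -0.029865)
(-13501 + 10825)/(-9309 + h(-26)) + n = (-13501 + 10825)/(-9309 - 26) - 989/33116 = -2676/(-9335) - 989/33116 = -2676*(-1/9335) - 989/33116 = 2676/9335 - 989/33116 = 79386101/309137860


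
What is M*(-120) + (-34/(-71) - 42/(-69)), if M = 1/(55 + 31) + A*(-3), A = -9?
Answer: -227531172/70219 ≈ -3240.3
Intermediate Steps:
M = 2323/86 (M = 1/(55 + 31) - 9*(-3) = 1/86 + 27 = 2323/86 ≈ 27.012)
M*(-120) + (-34/(-71) - 42/(-69)) = (2323/86)*(-120) + (-34/(-71) - 42/(-69)) = -139380/43 + (-34*(-1/71) - 42*(-1/69)) = -139380/43 + (34/71 + 14/23) = -139380/43 + 1776/1633 = -227531172/70219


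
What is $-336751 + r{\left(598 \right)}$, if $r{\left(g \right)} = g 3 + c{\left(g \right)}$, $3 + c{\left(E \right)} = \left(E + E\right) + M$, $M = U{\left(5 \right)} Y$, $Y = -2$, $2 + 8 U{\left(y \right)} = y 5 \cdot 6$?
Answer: $-333801$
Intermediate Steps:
$U{\left(y \right)} = - \frac{1}{4} + \frac{15 y}{4}$ ($U{\left(y \right)} = - \frac{1}{4} + \frac{y 5 \cdot 6}{8} = - \frac{1}{4} + \frac{5 y 6}{8} = - \frac{1}{4} + \frac{30 y}{8} = - \frac{1}{4} + \frac{15 y}{4}$)
$M = -37$ ($M = \left(- \frac{1}{4} + \frac{15}{4} \cdot 5\right) \left(-2\right) = \left(- \frac{1}{4} + \frac{75}{4}\right) \left(-2\right) = \frac{37}{2} \left(-2\right) = -37$)
$c{\left(E \right)} = -40 + 2 E$ ($c{\left(E \right)} = -3 + \left(\left(E + E\right) - 37\right) = -3 + \left(2 E - 37\right) = -3 + \left(-37 + 2 E\right) = -40 + 2 E$)
$r{\left(g \right)} = -40 + 5 g$ ($r{\left(g \right)} = g 3 + \left(-40 + 2 g\right) = 3 g + \left(-40 + 2 g\right) = -40 + 5 g$)
$-336751 + r{\left(598 \right)} = -336751 + \left(-40 + 5 \cdot 598\right) = -336751 + \left(-40 + 2990\right) = -336751 + 2950 = -333801$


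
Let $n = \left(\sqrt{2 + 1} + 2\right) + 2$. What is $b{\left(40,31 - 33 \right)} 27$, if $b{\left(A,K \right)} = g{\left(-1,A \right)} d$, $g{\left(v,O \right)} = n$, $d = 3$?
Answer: $324 + 81 \sqrt{3} \approx 464.3$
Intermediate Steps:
$n = 4 + \sqrt{3}$ ($n = \left(\sqrt{3} + 2\right) + 2 = \left(2 + \sqrt{3}\right) + 2 = 4 + \sqrt{3} \approx 5.732$)
$g{\left(v,O \right)} = 4 + \sqrt{3}$
$b{\left(A,K \right)} = 12 + 3 \sqrt{3}$ ($b{\left(A,K \right)} = \left(4 + \sqrt{3}\right) 3 = 12 + 3 \sqrt{3}$)
$b{\left(40,31 - 33 \right)} 27 = \left(12 + 3 \sqrt{3}\right) 27 = 324 + 81 \sqrt{3}$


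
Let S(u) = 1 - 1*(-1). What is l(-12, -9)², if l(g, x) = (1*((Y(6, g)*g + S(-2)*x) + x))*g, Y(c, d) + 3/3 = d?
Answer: 2396304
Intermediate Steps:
Y(c, d) = -1 + d
S(u) = 2 (S(u) = 1 + 1 = 2)
l(g, x) = g*(3*x + g*(-1 + g)) (l(g, x) = (1*(((-1 + g)*g + 2*x) + x))*g = (1*((g*(-1 + g) + 2*x) + x))*g = (1*((2*x + g*(-1 + g)) + x))*g = (1*(3*x + g*(-1 + g)))*g = (3*x + g*(-1 + g))*g = g*(3*x + g*(-1 + g)))
l(-12, -9)² = (-12*(3*(-9) - 12*(-1 - 12)))² = (-12*(-27 - 12*(-13)))² = (-12*(-27 + 156))² = (-12*129)² = (-1548)² = 2396304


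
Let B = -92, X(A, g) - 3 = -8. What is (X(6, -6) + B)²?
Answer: 9409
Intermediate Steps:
X(A, g) = -5 (X(A, g) = 3 - 8 = -5)
(X(6, -6) + B)² = (-5 - 92)² = (-97)² = 9409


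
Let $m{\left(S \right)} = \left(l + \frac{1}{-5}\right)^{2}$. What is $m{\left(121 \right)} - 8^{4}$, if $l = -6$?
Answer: $- \frac{101439}{25} \approx -4057.6$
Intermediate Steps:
$m{\left(S \right)} = \frac{961}{25}$ ($m{\left(S \right)} = \left(-6 + \frac{1}{-5}\right)^{2} = \left(-6 - \frac{1}{5}\right)^{2} = \left(- \frac{31}{5}\right)^{2} = \frac{961}{25}$)
$m{\left(121 \right)} - 8^{4} = \frac{961}{25} - 8^{4} = \frac{961}{25} - 4096 = - \frac{101439}{25}$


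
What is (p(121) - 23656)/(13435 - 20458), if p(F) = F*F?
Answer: 3005/2341 ≈ 1.2836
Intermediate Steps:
p(F) = F²
(p(121) - 23656)/(13435 - 20458) = (121² - 23656)/(13435 - 20458) = (14641 - 23656)/(-7023) = -9015*(-1/7023) = 3005/2341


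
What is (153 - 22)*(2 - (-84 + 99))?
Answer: -1703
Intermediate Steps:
(153 - 22)*(2 - (-84 + 99)) = 131*(2 - 1*15) = 131*(2 - 15) = 131*(-13) = -1703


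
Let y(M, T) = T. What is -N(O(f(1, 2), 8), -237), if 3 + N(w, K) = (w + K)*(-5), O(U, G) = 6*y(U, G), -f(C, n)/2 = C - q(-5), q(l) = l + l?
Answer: -942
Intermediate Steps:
q(l) = 2*l
f(C, n) = -20 - 2*C (f(C, n) = -2*(C - 2*(-5)) = -2*(C - 1*(-10)) = -2*(C + 10) = -2*(10 + C) = -20 - 2*C)
O(U, G) = 6*G
N(w, K) = -3 - 5*K - 5*w (N(w, K) = -3 + (w + K)*(-5) = -3 + (K + w)*(-5) = -3 + (-5*K - 5*w) = -3 - 5*K - 5*w)
-N(O(f(1, 2), 8), -237) = -(-3 - 5*(-237) - 30*8) = -(-3 + 1185 - 5*48) = -(-3 + 1185 - 240) = -1*942 = -942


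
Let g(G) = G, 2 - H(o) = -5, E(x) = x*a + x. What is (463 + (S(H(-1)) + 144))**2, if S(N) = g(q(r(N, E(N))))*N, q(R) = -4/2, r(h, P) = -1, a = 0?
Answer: 351649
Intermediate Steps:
E(x) = x (E(x) = x*0 + x = 0 + x = x)
H(o) = 7 (H(o) = 2 - 1*(-5) = 2 + 5 = 7)
q(R) = -2 (q(R) = -4*1/2 = -2)
S(N) = -2*N
(463 + (S(H(-1)) + 144))**2 = (463 + (-2*7 + 144))**2 = (463 + (-14 + 144))**2 = (463 + 130)**2 = 593**2 = 351649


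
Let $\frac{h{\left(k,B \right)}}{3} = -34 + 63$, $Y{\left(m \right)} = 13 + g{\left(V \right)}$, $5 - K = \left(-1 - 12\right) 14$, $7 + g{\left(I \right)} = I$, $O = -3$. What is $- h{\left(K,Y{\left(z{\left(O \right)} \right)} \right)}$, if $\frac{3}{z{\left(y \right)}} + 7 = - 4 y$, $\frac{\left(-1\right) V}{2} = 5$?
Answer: $-87$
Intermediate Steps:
$V = -10$ ($V = \left(-2\right) 5 = -10$)
$z{\left(y \right)} = \frac{3}{-7 - 4 y}$
$g{\left(I \right)} = -7 + I$
$K = 187$ ($K = 5 - \left(-1 - 12\right) 14 = 5 - \left(-13\right) 14 = 5 - -182 = 5 + 182 = 187$)
$Y{\left(m \right)} = -4$ ($Y{\left(m \right)} = 13 - 17 = -4$)
$h{\left(k,B \right)} = 87$ ($h{\left(k,B \right)} = 3 \left(-34 + 63\right) = 3 \cdot 29 = 87$)
$- h{\left(K,Y{\left(z{\left(O \right)} \right)} \right)} = \left(-1\right) 87 = -87$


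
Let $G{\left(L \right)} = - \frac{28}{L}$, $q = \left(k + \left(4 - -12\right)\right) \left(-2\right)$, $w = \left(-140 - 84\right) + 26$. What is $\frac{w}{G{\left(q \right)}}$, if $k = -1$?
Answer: $- \frac{1485}{7} \approx -212.14$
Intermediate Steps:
$w = -198$ ($w = -224 + 26 = -198$)
$q = -30$ ($q = \left(-1 + \left(4 - -12\right)\right) \left(-2\right) = \left(-1 + \left(4 + 12\right)\right) \left(-2\right) = \left(-1 + 16\right) \left(-2\right) = 15 \left(-2\right) = -30$)
$\frac{w}{G{\left(q \right)}} = - \frac{198}{\left(-28\right) \frac{1}{-30}} = - \frac{198}{\left(-28\right) \left(- \frac{1}{30}\right)} = - \frac{198}{\frac{14}{15}} = \left(-198\right) \frac{15}{14} = - \frac{1485}{7}$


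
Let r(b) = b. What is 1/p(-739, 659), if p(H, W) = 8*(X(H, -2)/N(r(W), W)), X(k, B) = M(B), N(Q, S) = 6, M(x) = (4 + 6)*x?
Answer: -3/80 ≈ -0.037500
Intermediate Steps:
M(x) = 10*x
X(k, B) = 10*B
p(H, W) = -80/3 (p(H, W) = 8*((10*(-2))/6) = 8*(-20*1/6) = 8*(-10/3) = -80/3)
1/p(-739, 659) = 1/(-80/3) = -3/80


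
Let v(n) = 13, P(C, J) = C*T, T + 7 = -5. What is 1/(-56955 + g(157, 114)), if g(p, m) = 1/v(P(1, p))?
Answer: -13/740414 ≈ -1.7558e-5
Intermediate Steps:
T = -12 (T = -7 - 5 = -12)
P(C, J) = -12*C (P(C, J) = C*(-12) = -12*C)
g(p, m) = 1/13
1/(-56955 + g(157, 114)) = 1/(-56955 + 1/13) = 1/(-740414/13) = -13/740414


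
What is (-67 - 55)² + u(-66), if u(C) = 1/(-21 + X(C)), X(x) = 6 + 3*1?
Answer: 178607/12 ≈ 14884.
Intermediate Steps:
X(x) = 9 (X(x) = 6 + 3 = 9)
u(C) = -1/12 (u(C) = 1/(-21 + 9) = 1/(-12) = -1/12)
(-67 - 55)² + u(-66) = (-67 - 55)² - 1/12 = (-122)² - 1/12 = 14884 - 1/12 = 178607/12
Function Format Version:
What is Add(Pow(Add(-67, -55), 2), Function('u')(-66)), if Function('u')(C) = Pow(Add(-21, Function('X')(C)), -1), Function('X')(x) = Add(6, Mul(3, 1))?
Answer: Rational(178607, 12) ≈ 14884.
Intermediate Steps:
Function('X')(x) = 9 (Function('X')(x) = Add(6, 3) = 9)
Function('u')(C) = Rational(-1, 12) (Function('u')(C) = Pow(Add(-21, 9), -1) = Pow(-12, -1) = Rational(-1, 12))
Add(Pow(Add(-67, -55), 2), Function('u')(-66)) = Add(Pow(Add(-67, -55), 2), Rational(-1, 12)) = Add(Pow(-122, 2), Rational(-1, 12)) = Add(14884, Rational(-1, 12)) = Rational(178607, 12)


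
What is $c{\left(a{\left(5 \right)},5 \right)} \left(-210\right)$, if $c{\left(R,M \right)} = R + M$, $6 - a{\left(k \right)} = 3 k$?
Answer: $840$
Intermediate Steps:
$a{\left(k \right)} = 6 - 3 k$
$c{\left(R,M \right)} = M + R$
$c{\left(a{\left(5 \right)},5 \right)} \left(-210\right) = \left(5 + \left(6 - 15\right)\right) \left(-210\right) = \left(5 - 9\right) \left(-210\right) = \left(-4\right) \left(-210\right) = 840$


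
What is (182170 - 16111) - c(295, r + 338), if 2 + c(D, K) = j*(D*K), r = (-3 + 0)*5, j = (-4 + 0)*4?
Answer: 1690621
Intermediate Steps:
j = -16 (j = -4*4 = -16)
r = -15 (r = -3*5 = -15)
c(D, K) = -2 - 16*D*K
(182170 - 16111) - c(295, r + 338) = (182170 - 16111) - (-2 - 16*295*(-15 + 338)) = 166059 - (-2 - 16*295*323) = 166059 - (-2 - 1524560) = 166059 - 1*(-1524562) = 166059 + 1524562 = 1690621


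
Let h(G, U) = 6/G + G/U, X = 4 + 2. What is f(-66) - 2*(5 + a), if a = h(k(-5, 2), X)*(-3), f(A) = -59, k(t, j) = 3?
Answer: -54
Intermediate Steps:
X = 6
a = -15/2 (a = (6/3 + 3/6)*(-3) = (6*(⅓) + 3*(⅙))*(-3) = (2 + ½)*(-3) = (5/2)*(-3) = -15/2 ≈ -7.5000)
f(-66) - 2*(5 + a) = -59 - 2*(5 - 15/2) = -59 - 2*(-5)/2 = -59 - 1*(-5) = -59 + 5 = -54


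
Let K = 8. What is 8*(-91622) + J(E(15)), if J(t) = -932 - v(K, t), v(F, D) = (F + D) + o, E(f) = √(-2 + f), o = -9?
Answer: -733907 - √13 ≈ -7.3391e+5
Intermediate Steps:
v(F, D) = -9 + D + F (v(F, D) = (F + D) - 9 = (D + F) - 9 = -9 + D + F)
J(t) = -931 - t (J(t) = -932 - (-9 + t + 8) = -932 - (-1 + t) = -932 + (1 - t) = -931 - t)
8*(-91622) + J(E(15)) = 8*(-91622) + (-931 - √(-2 + 15)) = -732976 + (-931 - √13) = -733907 - √13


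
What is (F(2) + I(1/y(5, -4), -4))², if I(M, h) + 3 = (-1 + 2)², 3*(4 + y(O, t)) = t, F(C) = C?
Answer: 0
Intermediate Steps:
y(O, t) = -4 + t/3
I(M, h) = -2 (I(M, h) = -3 + (-1 + 2)² = -3 + 1² = -3 + 1 = -2)
(F(2) + I(1/y(5, -4), -4))² = (2 - 2)² = 0² = 0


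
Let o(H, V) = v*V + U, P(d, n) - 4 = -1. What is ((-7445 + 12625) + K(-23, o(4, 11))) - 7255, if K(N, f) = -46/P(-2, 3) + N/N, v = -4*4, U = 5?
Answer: -6268/3 ≈ -2089.3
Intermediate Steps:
v = -16
P(d, n) = 3 (P(d, n) = 4 - 1 = 3)
o(H, V) = 5 - 16*V (o(H, V) = -16*V + 5 = 5 - 16*V)
K(N, f) = -43/3 (K(N, f) = -46/3 + N/N = -46*⅓ + 1 = -46/3 + 1 = -43/3)
((-7445 + 12625) + K(-23, o(4, 11))) - 7255 = ((-7445 + 12625) - 43/3) - 7255 = (5180 - 43/3) - 7255 = 15497/3 - 7255 = -6268/3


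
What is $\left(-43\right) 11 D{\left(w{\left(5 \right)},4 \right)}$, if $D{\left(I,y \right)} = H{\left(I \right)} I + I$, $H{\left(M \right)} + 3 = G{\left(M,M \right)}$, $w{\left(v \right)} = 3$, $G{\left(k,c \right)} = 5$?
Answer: $-4257$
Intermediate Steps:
$H{\left(M \right)} = 2$ ($H{\left(M \right)} = -3 + 5 = 2$)
$D{\left(I,y \right)} = 3 I$ ($D{\left(I,y \right)} = 2 I + I = 3 I$)
$\left(-43\right) 11 D{\left(w{\left(5 \right)},4 \right)} = \left(-43\right) 11 \cdot 3 \cdot 3 = \left(-473\right) 9 = -4257$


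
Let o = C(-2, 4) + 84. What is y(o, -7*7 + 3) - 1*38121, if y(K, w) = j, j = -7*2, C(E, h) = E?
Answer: -38135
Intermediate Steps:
j = -14
o = 82 (o = -2 + 84 = 82)
y(K, w) = -14
y(o, -7*7 + 3) - 1*38121 = -14 - 1*38121 = -14 - 38121 = -38135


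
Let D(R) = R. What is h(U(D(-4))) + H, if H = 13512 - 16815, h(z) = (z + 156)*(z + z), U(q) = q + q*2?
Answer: -6759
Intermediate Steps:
U(q) = 3*q (U(q) = q + 2*q = 3*q)
h(z) = 2*z*(156 + z) (h(z) = (156 + z)*(2*z) = 2*z*(156 + z))
H = -3303
h(U(D(-4))) + H = 2*(3*(-4))*(156 + 3*(-4)) - 3303 = 2*(-12)*(156 - 12) - 3303 = 2*(-12)*144 - 3303 = -3456 - 3303 = -6759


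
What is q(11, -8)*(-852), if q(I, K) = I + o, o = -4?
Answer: -5964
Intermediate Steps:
q(I, K) = -4 + I (q(I, K) = I - 4 = -4 + I)
q(11, -8)*(-852) = (-4 + 11)*(-852) = 7*(-852) = -5964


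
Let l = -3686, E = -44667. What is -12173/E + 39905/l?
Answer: -248223851/23520366 ≈ -10.554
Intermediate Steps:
-12173/E + 39905/l = -12173/(-44667) + 39905/(-3686) = -12173*(-1/44667) + 39905*(-1/3686) = 1739/6381 - 39905/3686 = -248223851/23520366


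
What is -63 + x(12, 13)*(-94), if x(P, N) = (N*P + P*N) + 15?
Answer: -30801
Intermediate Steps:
x(P, N) = 15 + 2*N*P (x(P, N) = (N*P + N*P) + 15 = 2*N*P + 15 = 15 + 2*N*P)
-63 + x(12, 13)*(-94) = -63 + (15 + 2*13*12)*(-94) = -63 + (15 + 312)*(-94) = -63 + 327*(-94) = -63 - 30738 = -30801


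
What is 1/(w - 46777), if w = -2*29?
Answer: -1/46835 ≈ -2.1352e-5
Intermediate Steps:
w = -58
1/(w - 46777) = 1/(-58 - 46777) = 1/(-46835) = -1/46835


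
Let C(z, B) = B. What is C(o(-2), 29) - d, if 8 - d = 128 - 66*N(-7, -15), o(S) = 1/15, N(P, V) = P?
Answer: 611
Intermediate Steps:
o(S) = 1/15
d = -582 (d = 8 - (128 - 66*(-7)) = 8 - (128 + 462) = 8 - 1*590 = 8 - 590 = -582)
C(o(-2), 29) - d = 29 - 1*(-582) = 29 + 582 = 611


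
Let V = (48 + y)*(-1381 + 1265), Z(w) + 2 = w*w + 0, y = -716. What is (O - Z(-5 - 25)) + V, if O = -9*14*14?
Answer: 74826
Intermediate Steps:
O = -1764 (O = -126*14 = -1764)
Z(w) = -2 + w² (Z(w) = -2 + (w*w + 0) = -2 + (w² + 0) = -2 + w²)
V = 77488 (V = (48 - 716)*(-1381 + 1265) = -668*(-116) = 77488)
(O - Z(-5 - 25)) + V = (-1764 - (-2 + (-5 - 25)²)) + 77488 = (-1764 - (-2 + (-30)²)) + 77488 = (-1764 - (-2 + 900)) + 77488 = (-1764 - 1*898) + 77488 = (-1764 - 898) + 77488 = -2662 + 77488 = 74826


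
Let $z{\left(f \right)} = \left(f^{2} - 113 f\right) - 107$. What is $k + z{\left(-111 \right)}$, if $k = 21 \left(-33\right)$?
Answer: $24064$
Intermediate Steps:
$z{\left(f \right)} = -107 + f^{2} - 113 f$
$k = -693$
$k + z{\left(-111 \right)} = -693 - \left(-12436 - 12321\right) = -693 + \left(-107 + 12321 + 12543\right) = -693 + 24757 = 24064$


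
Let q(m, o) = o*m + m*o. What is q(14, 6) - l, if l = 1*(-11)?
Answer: 179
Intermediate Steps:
q(m, o) = 2*m*o (q(m, o) = m*o + m*o = 2*m*o)
l = -11
q(14, 6) - l = 2*14*6 - 1*(-11) = 168 + 11 = 179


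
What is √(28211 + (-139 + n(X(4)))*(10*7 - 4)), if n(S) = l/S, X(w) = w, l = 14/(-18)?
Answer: √684870/6 ≈ 137.93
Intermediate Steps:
l = -7/9 (l = 14*(-1/18) = -7/9 ≈ -0.77778)
n(S) = -7/(9*S)
√(28211 + (-139 + n(X(4)))*(10*7 - 4)) = √(28211 + (-139 - 7/9/4)*(10*7 - 4)) = √(28211 + (-139 - 7/9*¼)*(70 - 4)) = √(28211 + (-139 - 7/36)*66) = √(28211 - 5011/36*66) = √(28211 - 55121/6) = √(114145/6) = √684870/6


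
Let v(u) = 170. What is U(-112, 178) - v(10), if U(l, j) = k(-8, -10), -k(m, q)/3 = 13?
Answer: -209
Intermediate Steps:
k(m, q) = -39 (k(m, q) = -3*13 = -39)
U(l, j) = -39
U(-112, 178) - v(10) = -39 - 1*170 = -39 - 170 = -209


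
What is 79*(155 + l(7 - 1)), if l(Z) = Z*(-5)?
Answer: 9875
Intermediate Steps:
l(Z) = -5*Z
79*(155 + l(7 - 1)) = 79*(155 - 5*(7 - 1)) = 79*(155 - 5*6) = 79*(155 - 30) = 79*125 = 9875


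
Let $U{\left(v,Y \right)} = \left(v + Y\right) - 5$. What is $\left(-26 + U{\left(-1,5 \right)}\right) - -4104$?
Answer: $4077$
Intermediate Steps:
$U{\left(v,Y \right)} = -5 + Y + v$ ($U{\left(v,Y \right)} = \left(Y + v\right) - 5 = -5 + Y + v$)
$\left(-26 + U{\left(-1,5 \right)}\right) - -4104 = \left(-26 - 1\right) - -4104 = \left(-26 - 1\right) + 4104 = -27 + 4104 = 4077$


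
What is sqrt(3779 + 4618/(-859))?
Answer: sqrt(2784485437)/859 ≈ 61.430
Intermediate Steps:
sqrt(3779 + 4618/(-859)) = sqrt(3779 + 4618*(-1/859)) = sqrt(3779 - 4618/859) = sqrt(3241543/859) = sqrt(2784485437)/859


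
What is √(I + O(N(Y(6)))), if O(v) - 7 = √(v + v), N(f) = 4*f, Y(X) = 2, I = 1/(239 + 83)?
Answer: √1140846/322 ≈ 3.3171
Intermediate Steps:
I = 1/322 ≈ 0.0031056
O(v) = 7 + √2*√v (O(v) = 7 + √(v + v) = 7 + √(2*v) = 7 + √2*√v)
√(I + O(N(Y(6)))) = √(1/322 + (7 + √2*√(4*2))) = √(1/322 + (7 + √2*√8)) = √(1/322 + (7 + √2*(2*√2))) = √(1/322 + (7 + 4)) = √(1/322 + 11) = √(3543/322) = √1140846/322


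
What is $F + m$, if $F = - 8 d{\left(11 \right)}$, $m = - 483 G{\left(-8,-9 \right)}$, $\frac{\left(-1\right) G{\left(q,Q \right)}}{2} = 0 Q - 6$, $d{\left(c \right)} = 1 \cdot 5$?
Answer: $-5836$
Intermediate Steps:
$d{\left(c \right)} = 5$
$G{\left(q,Q \right)} = 12$ ($G{\left(q,Q \right)} = - 2 \left(0 Q - 6\right) = - 2 \left(0 - 6\right) = \left(-2\right) \left(-6\right) = 12$)
$m = -5796$ ($m = \left(-483\right) 12 = -5796$)
$F = -40$ ($F = \left(-8\right) 5 = -40$)
$F + m = -40 - 5796 = -5836$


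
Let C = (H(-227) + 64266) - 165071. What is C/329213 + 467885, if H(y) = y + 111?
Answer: 154033723584/329213 ≈ 4.6788e+5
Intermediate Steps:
H(y) = 111 + y
C = -100921 (C = ((111 - 227) + 64266) - 165071 = (-116 + 64266) - 165071 = 64150 - 165071 = -100921)
C/329213 + 467885 = -100921/329213 + 467885 = 154033723584/329213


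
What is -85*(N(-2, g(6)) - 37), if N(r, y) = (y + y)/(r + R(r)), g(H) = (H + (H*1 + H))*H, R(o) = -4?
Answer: 6205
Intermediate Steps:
g(H) = 3*H² (g(H) = (H + (H + H))*H = (H + 2*H)*H = (3*H)*H = 3*H²)
N(r, y) = 2*y/(-4 + r) (N(r, y) = (y + y)/(r - 4) = (2*y)/(-4 + r) = 2*y/(-4 + r))
-85*(N(-2, g(6)) - 37) = -85*(2*(3*6²)/(-4 - 2) - 37) = -85*(2*(3*36)/(-6) - 37) = -85*(2*108*(-⅙) - 37) = -85*(-36 - 37) = -85*(-73) = 6205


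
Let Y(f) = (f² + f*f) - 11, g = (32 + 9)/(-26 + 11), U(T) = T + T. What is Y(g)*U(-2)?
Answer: -3548/225 ≈ -15.769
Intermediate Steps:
U(T) = 2*T
g = -41/15 (g = 41/(-15) = 41*(-1/15) = -41/15 ≈ -2.7333)
Y(f) = -11 + 2*f² (Y(f) = (f² + f²) - 11 = 2*f² - 11 = -11 + 2*f²)
Y(g)*U(-2) = (-11 + 2*(-41/15)²)*(2*(-2)) = (-11 + 2*(1681/225))*(-4) = (-11 + 3362/225)*(-4) = (887/225)*(-4) = -3548/225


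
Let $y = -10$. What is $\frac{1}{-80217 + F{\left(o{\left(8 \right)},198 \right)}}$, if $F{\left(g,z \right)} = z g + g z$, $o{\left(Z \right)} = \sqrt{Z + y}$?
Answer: $- \frac{2971}{238336323} - \frac{44 i \sqrt{2}}{715008969} \approx -1.2466 \cdot 10^{-5} - 8.7027 \cdot 10^{-8} i$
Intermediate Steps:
$o{\left(Z \right)} = \sqrt{-10 + Z}$ ($o{\left(Z \right)} = \sqrt{Z - 10} = \sqrt{-10 + Z}$)
$F{\left(g,z \right)} = 2 g z$ ($F{\left(g,z \right)} = g z + g z = 2 g z$)
$\frac{1}{-80217 + F{\left(o{\left(8 \right)},198 \right)}} = \frac{1}{-80217 + 2 \sqrt{-10 + 8} \cdot 198} = \frac{1}{-80217 + 2 \sqrt{-2} \cdot 198} = \frac{1}{-80217 + 2 i \sqrt{2} \cdot 198} = \frac{1}{-80217 + 396 i \sqrt{2}}$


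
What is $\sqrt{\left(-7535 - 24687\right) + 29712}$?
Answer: $i \sqrt{2510} \approx 50.1 i$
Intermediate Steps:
$\sqrt{\left(-7535 - 24687\right) + 29712} = \sqrt{-32222 + 29712} = \sqrt{-2510} = i \sqrt{2510}$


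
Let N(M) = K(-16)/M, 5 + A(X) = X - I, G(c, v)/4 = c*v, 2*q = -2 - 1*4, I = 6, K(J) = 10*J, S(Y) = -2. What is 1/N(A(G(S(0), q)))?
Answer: -13/160 ≈ -0.081250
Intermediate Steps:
q = -3 (q = (-2 - 1*4)/2 = (-2 - 4)/2 = (½)*(-6) = -3)
G(c, v) = 4*c*v (G(c, v) = 4*(c*v) = 4*c*v)
A(X) = -11 + X (A(X) = -5 + (X - 1*6) = -5 + (X - 6) = -5 + (-6 + X) = -11 + X)
N(M) = -160/M (N(M) = (10*(-16))/M = -160/M)
1/N(A(G(S(0), q))) = 1/(-160/(-11 + 4*(-2)*(-3))) = 1/(-160/(-11 + 24)) = 1/(-160/13) = -13/160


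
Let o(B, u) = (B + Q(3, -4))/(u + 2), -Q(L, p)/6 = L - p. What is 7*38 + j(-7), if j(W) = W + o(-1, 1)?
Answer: 734/3 ≈ 244.67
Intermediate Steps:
Q(L, p) = -6*L + 6*p (Q(L, p) = -6*(L - p) = -6*L + 6*p)
o(B, u) = (-42 + B)/(2 + u) (o(B, u) = (B + (-6*3 + 6*(-4)))/(u + 2) = (B + (-18 - 24))/(2 + u) = (B - 42)/(2 + u) = (-42 + B)/(2 + u))
j(W) = -43/3 + W (j(W) = W + (-42 - 1)/(2 + 1) = W - 43/3 = -43/3 + W)
7*38 + j(-7) = 7*38 + (-43/3 - 7) = 266 - 64/3 = 734/3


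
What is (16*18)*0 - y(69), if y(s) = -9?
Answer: 9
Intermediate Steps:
(16*18)*0 - y(69) = (16*18)*0 - 1*(-9) = 288*0 + 9 = 0 + 9 = 9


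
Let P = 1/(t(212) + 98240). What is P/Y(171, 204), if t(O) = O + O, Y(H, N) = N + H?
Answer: 1/36999000 ≈ 2.7028e-8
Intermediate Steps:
Y(H, N) = H + N
t(O) = 2*O
P = 1/98664 (P = 1/(2*212 + 98240) = 1/(424 + 98240) = 1/98664 ≈ 1.0135e-5)
P/Y(171, 204) = 1/(98664*(171 + 204)) = (1/98664)/375 = (1/98664)*(1/375) = 1/36999000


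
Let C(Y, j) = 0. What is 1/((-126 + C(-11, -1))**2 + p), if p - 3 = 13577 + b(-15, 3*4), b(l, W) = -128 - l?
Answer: 1/29343 ≈ 3.4080e-5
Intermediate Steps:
p = 13467 (p = 3 + (13577 + (-128 - 1*(-15))) = 3 + (13577 + (-128 + 15)) = 3 + (13577 - 113) = 3 + 13464 = 13467)
1/((-126 + C(-11, -1))**2 + p) = 1/((-126 + 0)**2 + 13467) = 1/((-126)**2 + 13467) = 1/(15876 + 13467) = 1/29343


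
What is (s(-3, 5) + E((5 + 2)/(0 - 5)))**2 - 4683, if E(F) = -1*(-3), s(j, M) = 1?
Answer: -4667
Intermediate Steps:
E(F) = 3
(s(-3, 5) + E((5 + 2)/(0 - 5)))**2 - 4683 = (1 + 3)**2 - 4683 = 4**2 - 4683 = 16 - 4683 = -4667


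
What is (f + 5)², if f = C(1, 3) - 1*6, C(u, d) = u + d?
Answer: 9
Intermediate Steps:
C(u, d) = d + u
f = -2 (f = (3 + 1) - 1*6 = 4 - 6 = -2)
(f + 5)² = (-2 + 5)² = 3² = 9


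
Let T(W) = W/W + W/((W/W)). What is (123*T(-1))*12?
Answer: 0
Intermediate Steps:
T(W) = 1 + W (T(W) = 1 + W/1 = 1 + W*1 = 1 + W)
(123*T(-1))*12 = (123*(1 - 1))*12 = (123*0)*12 = 0*12 = 0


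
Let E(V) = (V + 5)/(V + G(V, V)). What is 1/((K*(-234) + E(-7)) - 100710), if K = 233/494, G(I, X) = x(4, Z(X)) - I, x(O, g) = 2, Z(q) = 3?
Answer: -19/1915606 ≈ -9.9185e-6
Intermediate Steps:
G(I, X) = 2 - I
K = 233/494 (K = 233*(1/494) = 233/494 ≈ 0.47166)
E(V) = 5/2 + V/2 (E(V) = (V + 5)/(V + (2 - V)) = (5 + V)/2 = (5 + V)*(½) = 5/2 + V/2)
1/((K*(-234) + E(-7)) - 100710) = 1/(((233/494)*(-234) + (5/2 + (½)*(-7))) - 100710) = 1/((-2097/19 + (5/2 - 7/2)) - 100710) = 1/((-2097/19 - 1) - 100710) = 1/(-2116/19 - 100710) = 1/(-1915606/19) = -19/1915606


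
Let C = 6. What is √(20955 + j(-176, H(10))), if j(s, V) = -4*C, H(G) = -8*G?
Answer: √20931 ≈ 144.68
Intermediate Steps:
j(s, V) = -24 (j(s, V) = -4*6 = -24)
√(20955 + j(-176, H(10))) = √(20955 - 24) = √20931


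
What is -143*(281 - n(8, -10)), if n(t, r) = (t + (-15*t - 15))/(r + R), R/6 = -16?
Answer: -4241237/106 ≈ -40012.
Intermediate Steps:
R = -96 (R = 6*(-16) = -96)
n(t, r) = (-15 - 14*t)/(-96 + r) (n(t, r) = (t + (-15*t - 15))/(r - 96) = (t + (-15 - 15*t))/(-96 + r) = (-15 - 14*t)/(-96 + r))
-143*(281 - n(8, -10)) = -143*(281 - (-15 - 14*8)/(-96 - 10)) = -143*(281 - (-15 - 112)/(-106)) = -143*(281 - (-1)*(-127)/106) = -143*(281 - 1*127/106) = -143*(281 - 127/106) = -143*29659/106 = -4241237/106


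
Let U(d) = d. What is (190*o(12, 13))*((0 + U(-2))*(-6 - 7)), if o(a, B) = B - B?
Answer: 0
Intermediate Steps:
o(a, B) = 0
(190*o(12, 13))*((0 + U(-2))*(-6 - 7)) = (190*0)*((0 - 2)*(-6 - 7)) = 0*(-2*(-13)) = 0*26 = 0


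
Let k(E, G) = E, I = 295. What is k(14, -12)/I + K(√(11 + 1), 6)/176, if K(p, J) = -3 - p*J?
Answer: 1579/51920 - 3*√3/44 ≈ -0.087682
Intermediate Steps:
K(p, J) = -3 - J*p
k(14, -12)/I + K(√(11 + 1), 6)/176 = 14/295 + (-3 - 1*6*√(11 + 1))/176 = 14*(1/295) + (-3 - 1*6*√12)*(1/176) = 14/295 + (-3 - 1*6*2*√3)*(1/176) = 14/295 + (-3 - 12*√3)*(1/176) = 14/295 + (-3/176 - 3*√3/44) = 1579/51920 - 3*√3/44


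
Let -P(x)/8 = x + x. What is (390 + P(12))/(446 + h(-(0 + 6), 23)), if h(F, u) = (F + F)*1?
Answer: 99/217 ≈ 0.45622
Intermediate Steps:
P(x) = -16*x (P(x) = -8*(x + x) = -16*x)
h(F, u) = 2*F (h(F, u) = (2*F)*1 = 2*F)
(390 + P(12))/(446 + h(-(0 + 6), 23)) = (390 - 16*12)/(446 + 2*(-(0 + 6))) = (390 - 192)/(446 + 2*(-1*6)) = 198/(446 + 2*(-6)) = 198/(446 - 12) = 198/434 = 198*(1/434) = 99/217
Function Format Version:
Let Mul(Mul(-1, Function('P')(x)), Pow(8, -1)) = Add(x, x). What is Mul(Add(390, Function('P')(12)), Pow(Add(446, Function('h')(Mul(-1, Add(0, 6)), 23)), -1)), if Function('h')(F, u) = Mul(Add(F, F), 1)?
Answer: Rational(99, 217) ≈ 0.45622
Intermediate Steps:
Function('P')(x) = Mul(-16, x) (Function('P')(x) = Mul(-8, Add(x, x)) = Mul(-8, Mul(2, x)) = Mul(-16, x))
Function('h')(F, u) = Mul(2, F) (Function('h')(F, u) = Mul(Mul(2, F), 1) = Mul(2, F))
Mul(Add(390, Function('P')(12)), Pow(Add(446, Function('h')(Mul(-1, Add(0, 6)), 23)), -1)) = Mul(Add(390, Mul(-16, 12)), Pow(Add(446, Mul(2, Mul(-1, Add(0, 6)))), -1)) = Mul(Add(390, -192), Pow(Add(446, Mul(2, Mul(-1, 6))), -1)) = Mul(198, Pow(Add(446, Mul(2, -6)), -1)) = Mul(198, Pow(Add(446, -12), -1)) = Mul(198, Pow(434, -1)) = Mul(198, Rational(1, 434)) = Rational(99, 217)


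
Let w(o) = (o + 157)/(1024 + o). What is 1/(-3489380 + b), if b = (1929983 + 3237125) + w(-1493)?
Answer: 469/786855768 ≈ 5.9604e-7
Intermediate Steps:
w(o) = (157 + o)/(1024 + o)
b = 2423374988/469 (b = (1929983 + 3237125) + (157 - 1493)/(1024 - 1493) = 5167108 - 1336/(-469) = 5167108 - 1/469*(-1336) = 5167108 + 1336/469 = 2423374988/469 ≈ 5.1671e+6)
1/(-3489380 + b) = 1/(-3489380 + 2423374988/469) = 1/(786855768/469) = 469/786855768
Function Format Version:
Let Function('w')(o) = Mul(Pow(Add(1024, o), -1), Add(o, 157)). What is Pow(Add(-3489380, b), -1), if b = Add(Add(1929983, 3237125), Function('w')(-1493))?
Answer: Rational(469, 786855768) ≈ 5.9604e-7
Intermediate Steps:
Function('w')(o) = Mul(Pow(Add(1024, o), -1), Add(157, o))
b = Rational(2423374988, 469) (b = Add(Add(1929983, 3237125), Mul(Pow(Add(1024, -1493), -1), Add(157, -1493))) = Add(5167108, Mul(Pow(-469, -1), -1336)) = Add(5167108, Mul(Rational(-1, 469), -1336)) = Add(5167108, Rational(1336, 469)) = Rational(2423374988, 469) ≈ 5.1671e+6)
Pow(Add(-3489380, b), -1) = Pow(Add(-3489380, Rational(2423374988, 469)), -1) = Pow(Rational(786855768, 469), -1) = Rational(469, 786855768)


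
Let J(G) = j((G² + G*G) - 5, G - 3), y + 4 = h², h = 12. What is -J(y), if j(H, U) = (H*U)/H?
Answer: -137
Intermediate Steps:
j(H, U) = U
y = 140 (y = -4 + 12² = -4 + 144 = 140)
J(G) = -3 + G (J(G) = G - 3 = -3 + G)
-J(y) = -(-3 + 140) = -1*137 = -137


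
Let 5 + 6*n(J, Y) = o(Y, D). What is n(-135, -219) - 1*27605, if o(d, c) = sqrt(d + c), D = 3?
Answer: -165635/6 + I*sqrt(6) ≈ -27606.0 + 2.4495*I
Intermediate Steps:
o(d, c) = sqrt(c + d)
n(J, Y) = -5/6 + sqrt(3 + Y)/6
n(-135, -219) - 1*27605 = (-5/6 + sqrt(3 - 219)/6) - 1*27605 = (-5/6 + sqrt(-216)/6) - 27605 = (-5/6 + (6*I*sqrt(6))/6) - 27605 = (-5/6 + I*sqrt(6)) - 27605 = -165635/6 + I*sqrt(6)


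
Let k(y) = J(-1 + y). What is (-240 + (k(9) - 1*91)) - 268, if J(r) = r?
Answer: -591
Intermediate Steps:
k(y) = -1 + y
(-240 + (k(9) - 1*91)) - 268 = (-240 + ((-1 + 9) - 1*91)) - 268 = (-240 + (8 - 91)) - 268 = (-240 - 83) - 268 = -323 - 268 = -591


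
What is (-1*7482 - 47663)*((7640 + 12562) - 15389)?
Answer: -265412885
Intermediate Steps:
(-1*7482 - 47663)*((7640 + 12562) - 15389) = (-7482 - 47663)*(20202 - 15389) = -55145*4813 = -265412885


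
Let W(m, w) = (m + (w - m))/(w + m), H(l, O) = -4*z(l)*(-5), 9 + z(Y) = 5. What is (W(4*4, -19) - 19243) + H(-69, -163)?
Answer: -57950/3 ≈ -19317.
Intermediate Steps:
z(Y) = -4 (z(Y) = -9 + 5 = -4)
H(l, O) = -80 (H(l, O) = -4*(-4)*(-5) = 16*(-5) = -80)
W(m, w) = w/(m + w)
(W(4*4, -19) - 19243) + H(-69, -163) = (-19/(4*4 - 19) - 19243) - 80 = (-19/(16 - 19) - 19243) - 80 = (-19/(-3) - 19243) - 80 = (-19*(-⅓) - 19243) - 80 = (19/3 - 19243) - 80 = -57710/3 - 80 = -57950/3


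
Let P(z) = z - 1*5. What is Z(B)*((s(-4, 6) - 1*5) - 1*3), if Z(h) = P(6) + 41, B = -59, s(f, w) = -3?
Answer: -462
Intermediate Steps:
P(z) = -5 + z (P(z) = z - 5 = -5 + z)
Z(h) = 42 (Z(h) = (-5 + 6) + 41 = 1 + 41 = 42)
Z(B)*((s(-4, 6) - 1*5) - 1*3) = 42*((-3 - 1*5) - 1*3) = 42*((-3 - 5) - 3) = 42*(-8 - 3) = 42*(-11) = -462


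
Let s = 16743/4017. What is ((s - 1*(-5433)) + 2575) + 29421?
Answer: 50123012/1339 ≈ 37433.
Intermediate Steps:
s = 5581/1339 (s = 16743*(1/4017) = 5581/1339 ≈ 4.1680)
((s - 1*(-5433)) + 2575) + 29421 = ((5581/1339 - 1*(-5433)) + 2575) + 29421 = ((5581/1339 + 5433) + 2575) + 29421 = (7280368/1339 + 2575) + 29421 = 10728293/1339 + 29421 = 50123012/1339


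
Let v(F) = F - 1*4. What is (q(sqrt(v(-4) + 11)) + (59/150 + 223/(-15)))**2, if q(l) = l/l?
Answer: 4084441/22500 ≈ 181.53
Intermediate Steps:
v(F) = -4 + F (v(F) = F - 4 = -4 + F)
q(l) = 1
(q(sqrt(v(-4) + 11)) + (59/150 + 223/(-15)))**2 = (1 + (59/150 + 223/(-15)))**2 = (1 + (59*(1/150) + 223*(-1/15)))**2 = (1 + (59/150 - 223/15))**2 = (1 - 2171/150)**2 = (-2021/150)**2 = 4084441/22500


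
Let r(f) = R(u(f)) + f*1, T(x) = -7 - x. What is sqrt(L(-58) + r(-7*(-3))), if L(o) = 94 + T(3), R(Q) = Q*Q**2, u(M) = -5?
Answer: 2*I*sqrt(5) ≈ 4.4721*I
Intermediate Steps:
R(Q) = Q**3
r(f) = -125 + f (r(f) = (-5)**3 + f*1 = -125 + f)
L(o) = 84 (L(o) = 94 + (-7 - 1*3) = 94 + (-7 - 3) = 94 - 10 = 84)
sqrt(L(-58) + r(-7*(-3))) = sqrt(84 + (-125 - 7*(-3))) = sqrt(84 + (-125 + 21)) = sqrt(84 - 104) = sqrt(-20) = 2*I*sqrt(5)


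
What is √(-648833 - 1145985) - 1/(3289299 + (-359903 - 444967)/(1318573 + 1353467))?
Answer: -89068/292971256503 + I*√1794818 ≈ -3.0402e-7 + 1339.7*I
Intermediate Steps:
√(-648833 - 1145985) - 1/(3289299 + (-359903 - 444967)/(1318573 + 1353467)) = √(-1794818) - 1/(3289299 - 804870/2672040) = I*√1794818 - 1/(3289299 - 804870*1/2672040) = I*√1794818 - 1/(3289299 - 26829/89068) = I*√1794818 - 1/292971256503/89068 = I*√1794818 - 1*89068/292971256503 = I*√1794818 - 89068/292971256503 = -89068/292971256503 + I*√1794818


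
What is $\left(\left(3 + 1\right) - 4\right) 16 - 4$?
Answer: $-4$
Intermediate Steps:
$\left(\left(3 + 1\right) - 4\right) 16 - 4 = \left(4 - 4\right) 16 - 4 = 0 \cdot 16 - 4 = 0 - 4 = -4$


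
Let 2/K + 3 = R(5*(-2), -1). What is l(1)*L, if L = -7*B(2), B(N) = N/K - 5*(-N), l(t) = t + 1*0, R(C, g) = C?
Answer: 21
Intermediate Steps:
K = -2/13 (K = 2/(-3 + 5*(-2)) = 2/(-3 - 10) = 2/(-13) = 2*(-1/13) = -2/13 ≈ -0.15385)
l(t) = t (l(t) = t + 0 = t)
B(N) = -3*N/2 (B(N) = N/(-2/13) - 5*(-N) = N*(-13/2) - (-5)*N = -13*N/2 + 5*N = -3*N/2)
L = 21 (L = -(-21)*2/2 = -7*(-3) = 21)
l(1)*L = 1*21 = 21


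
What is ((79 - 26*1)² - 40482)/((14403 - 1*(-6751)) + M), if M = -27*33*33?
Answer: 37673/8249 ≈ 4.5670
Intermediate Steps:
M = -29403 (M = -891*33 = -29403)
((79 - 26*1)² - 40482)/((14403 - 1*(-6751)) + M) = ((79 - 26*1)² - 40482)/((14403 - 1*(-6751)) - 29403) = ((79 - 26)² - 40482)/((14403 + 6751) - 29403) = (53² - 40482)/(21154 - 29403) = (2809 - 40482)/(-8249) = -37673*(-1/8249) = 37673/8249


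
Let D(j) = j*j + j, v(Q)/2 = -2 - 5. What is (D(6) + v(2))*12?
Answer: 336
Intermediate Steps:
v(Q) = -14 (v(Q) = 2*(-2 - 5) = 2*(-7) = -14)
D(j) = j + j**2 (D(j) = j**2 + j = j + j**2)
(D(6) + v(2))*12 = (6*(1 + 6) - 14)*12 = (6*7 - 14)*12 = (42 - 14)*12 = 28*12 = 336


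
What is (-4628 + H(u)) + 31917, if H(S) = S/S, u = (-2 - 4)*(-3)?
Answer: 27290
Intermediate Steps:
u = 18 (u = -6*(-3) = 18)
H(S) = 1
(-4628 + H(u)) + 31917 = (-4628 + 1) + 31917 = -4627 + 31917 = 27290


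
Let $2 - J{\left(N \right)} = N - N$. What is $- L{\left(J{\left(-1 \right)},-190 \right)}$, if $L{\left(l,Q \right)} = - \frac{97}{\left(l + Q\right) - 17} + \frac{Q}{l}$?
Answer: $\frac{19378}{205} \approx 94.527$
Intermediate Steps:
$J{\left(N \right)} = 2$ ($J{\left(N \right)} = 2 - \left(N - N\right) = 2 - 0 = 2 + 0 = 2$)
$L{\left(l,Q \right)} = - \frac{97}{-17 + Q + l} + \frac{Q}{l}$ ($L{\left(l,Q \right)} = - \frac{97}{\left(Q + l\right) - 17} + \frac{Q}{l} = - \frac{97}{-17 + Q + l} + \frac{Q}{l}$)
$- L{\left(J{\left(-1 \right)},-190 \right)} = - \frac{\left(-190\right)^{2} - 194 - -3230 - 380}{2 \left(-17 - 190 + 2\right)} = - \frac{36100 - 194 + 3230 - 380}{2 \left(-205\right)} = - \frac{\left(-1\right) 38756}{2 \cdot 205} = \left(-1\right) \left(- \frac{19378}{205}\right) = \frac{19378}{205}$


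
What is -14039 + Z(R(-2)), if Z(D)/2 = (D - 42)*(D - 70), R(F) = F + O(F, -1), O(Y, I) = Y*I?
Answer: -8159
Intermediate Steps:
O(Y, I) = I*Y
R(F) = 0 (R(F) = F - F = 0)
Z(D) = 2*(-70 + D)*(-42 + D) (Z(D) = 2*((D - 42)*(D - 70)) = 2*((-42 + D)*(-70 + D)) = 2*((-70 + D)*(-42 + D)) = 2*(-70 + D)*(-42 + D))
-14039 + Z(R(-2)) = -14039 + (5880 - 224*0 + 2*0²) = -14039 + (5880 + 0 + 2*0) = -14039 + (5880 + 0 + 0) = -14039 + 5880 = -8159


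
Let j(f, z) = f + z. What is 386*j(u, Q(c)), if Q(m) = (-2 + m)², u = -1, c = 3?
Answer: 0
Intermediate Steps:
386*j(u, Q(c)) = 386*(-1 + (-2 + 3)²) = 386*(-1 + 1²) = 386*(-1 + 1) = 386*0 = 0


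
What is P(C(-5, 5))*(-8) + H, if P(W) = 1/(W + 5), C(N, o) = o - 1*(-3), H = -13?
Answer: -177/13 ≈ -13.615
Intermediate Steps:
C(N, o) = 3 + o (C(N, o) = o + 3 = 3 + o)
P(W) = 1/(5 + W)
P(C(-5, 5))*(-8) + H = -8/(5 + (3 + 5)) - 13 = -8/(5 + 8) - 13 = -8/13 - 13 = -177/13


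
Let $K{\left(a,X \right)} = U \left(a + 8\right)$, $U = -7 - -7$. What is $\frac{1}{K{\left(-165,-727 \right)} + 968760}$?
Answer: $\frac{1}{968760} \approx 1.0322 \cdot 10^{-6}$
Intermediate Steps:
$U = 0$ ($U = -7 + 7 = 0$)
$K{\left(a,X \right)} = 0$ ($K{\left(a,X \right)} = 0 \left(a + 8\right) = 0 \left(8 + a\right) = 0$)
$\frac{1}{K{\left(-165,-727 \right)} + 968760} = \frac{1}{0 + 968760} = \frac{1}{968760}$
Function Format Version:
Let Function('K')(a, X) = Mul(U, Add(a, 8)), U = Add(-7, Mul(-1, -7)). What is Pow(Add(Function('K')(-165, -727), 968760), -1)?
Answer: Rational(1, 968760) ≈ 1.0322e-6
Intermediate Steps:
U = 0 (U = Add(-7, 7) = 0)
Function('K')(a, X) = 0 (Function('K')(a, X) = Mul(0, Add(a, 8)) = Mul(0, Add(8, a)) = 0)
Pow(Add(Function('K')(-165, -727), 968760), -1) = Pow(Add(0, 968760), -1) = Pow(968760, -1) = Rational(1, 968760)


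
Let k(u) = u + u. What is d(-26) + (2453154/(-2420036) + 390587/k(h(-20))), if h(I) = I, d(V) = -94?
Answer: -238608015663/24200360 ≈ -9859.7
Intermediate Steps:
k(u) = 2*u
d(-26) + (2453154/(-2420036) + 390587/k(h(-20))) = -94 + (2453154/(-2420036) + 390587/((2*(-20)))) = -94 + (2453154*(-1/2420036) + 390587/(-40)) = -94 + (-1226577/1210018 + 390587*(-1/40)) = -94 + (-1226577/1210018 - 390587/40) = -94 - 236333181823/24200360 = -238608015663/24200360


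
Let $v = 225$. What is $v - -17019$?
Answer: $17244$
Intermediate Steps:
$v - -17019 = 225 - -17019 = 225 + 17019 = 17244$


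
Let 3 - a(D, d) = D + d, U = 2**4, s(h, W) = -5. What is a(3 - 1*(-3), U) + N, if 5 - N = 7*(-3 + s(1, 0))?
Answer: 42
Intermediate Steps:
U = 16
a(D, d) = 3 - D - d (a(D, d) = 3 - (D + d) = 3 + (-D - d) = 3 - D - d)
N = 61 (N = 5 - 7*(-3 - 5) = 5 - 7*(-8) = 5 - 1*(-56) = 5 + 56 = 61)
a(3 - 1*(-3), U) + N = (3 - (3 - 1*(-3)) - 1*16) + 61 = (3 - (3 + 3) - 16) + 61 = (3 - 1*6 - 16) + 61 = (3 - 6 - 16) + 61 = -19 + 61 = 42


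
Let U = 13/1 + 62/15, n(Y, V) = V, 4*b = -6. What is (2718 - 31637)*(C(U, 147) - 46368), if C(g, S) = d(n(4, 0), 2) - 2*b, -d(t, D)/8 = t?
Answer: 1340829435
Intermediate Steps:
b = -3/2 (b = (¼)*(-6) = -3/2 ≈ -1.5000)
d(t, D) = -8*t
U = 257/15 (U = 13*1 + 62*(1/15) = 13 + 62/15 = 257/15 ≈ 17.133)
C(g, S) = 3 (C(g, S) = -8*0 - 2*(-3/2) = 0 + 3 = 3)
(2718 - 31637)*(C(U, 147) - 46368) = (2718 - 31637)*(3 - 46368) = -28919*(-46365) = 1340829435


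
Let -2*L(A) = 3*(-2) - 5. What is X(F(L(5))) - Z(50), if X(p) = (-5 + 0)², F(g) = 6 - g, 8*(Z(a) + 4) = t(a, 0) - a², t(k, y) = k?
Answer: 1341/4 ≈ 335.25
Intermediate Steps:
L(A) = 11/2 (L(A) = -(3*(-2) - 5)/2 = -(-6 - 5)/2 = -½*(-11) = 11/2)
Z(a) = -4 - a²/8 + a/8 (Z(a) = -4 + (a - a²)/8 = -4 + (-a²/8 + a/8) = -4 - a²/8 + a/8)
X(p) = 25 (X(p) = (-5)² = 25)
X(F(L(5))) - Z(50) = 25 - (-4 - ⅛*50² + (⅛)*50) = 25 - (-4 - ⅛*2500 + 25/4) = 25 - (-4 - 625/2 + 25/4) = 25 - 1*(-1241/4) = 25 + 1241/4 = 1341/4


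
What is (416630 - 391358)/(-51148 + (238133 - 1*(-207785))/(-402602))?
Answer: -565253208/1144040723 ≈ -0.49408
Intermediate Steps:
(416630 - 391358)/(-51148 + (238133 - 1*(-207785))/(-402602)) = 25272/(-51148 + (238133 + 207785)*(-1/402602)) = 25272/(-51148 + 445918*(-1/402602)) = 25272/(-51148 - 222959/201301) = 25272/(-10296366507/201301) = 25272*(-201301/10296366507) = -565253208/1144040723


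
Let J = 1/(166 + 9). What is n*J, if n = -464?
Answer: -464/175 ≈ -2.6514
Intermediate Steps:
J = 1/175 ≈ 0.0057143
n*J = -464*1/175 = -464/175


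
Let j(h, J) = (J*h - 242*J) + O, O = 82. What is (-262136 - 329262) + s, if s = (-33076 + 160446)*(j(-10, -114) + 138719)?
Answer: 21337577332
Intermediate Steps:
j(h, J) = 82 - 242*J + J*h (j(h, J) = (J*h - 242*J) + 82 = (-242*J + J*h) + 82 = 82 - 242*J + J*h)
s = 21338168730 (s = (-33076 + 160446)*((82 - 242*(-114) - 114*(-10)) + 138719) = 127370*((82 + 27588 + 1140) + 138719) = 127370*(28810 + 138719) = 127370*167529 = 21338168730)
(-262136 - 329262) + s = (-262136 - 329262) + 21338168730 = -591398 + 21338168730 = 21337577332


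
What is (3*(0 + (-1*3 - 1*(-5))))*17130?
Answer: 102780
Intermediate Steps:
(3*(0 + (-1*3 - 1*(-5))))*17130 = (3*(0 + (-3 + 5)))*17130 = (3*(0 + 2))*17130 = (3*2)*17130 = 6*17130 = 102780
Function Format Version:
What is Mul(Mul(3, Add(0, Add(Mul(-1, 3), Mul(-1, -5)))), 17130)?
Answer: 102780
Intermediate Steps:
Mul(Mul(3, Add(0, Add(Mul(-1, 3), Mul(-1, -5)))), 17130) = Mul(Mul(3, Add(0, Add(-3, 5))), 17130) = Mul(Mul(3, Add(0, 2)), 17130) = Mul(Mul(3, 2), 17130) = Mul(6, 17130) = 102780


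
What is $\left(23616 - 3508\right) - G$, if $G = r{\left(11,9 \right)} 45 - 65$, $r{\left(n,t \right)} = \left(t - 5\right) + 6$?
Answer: $19723$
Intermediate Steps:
$r{\left(n,t \right)} = 1 + t$ ($r{\left(n,t \right)} = \left(-5 + t\right) + 6 = 1 + t$)
$G = 385$ ($G = \left(1 + 9\right) 45 - 65 = 10 \cdot 45 - 65 = 450 - 65 = 385$)
$\left(23616 - 3508\right) - G = \left(23616 - 3508\right) - 385 = 20108 - 385 = 19723$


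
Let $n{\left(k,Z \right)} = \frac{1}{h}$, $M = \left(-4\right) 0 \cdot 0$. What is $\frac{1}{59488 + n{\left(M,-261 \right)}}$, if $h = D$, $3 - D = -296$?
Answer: $\frac{299}{17786913} \approx 1.681 \cdot 10^{-5}$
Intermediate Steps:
$D = 299$ ($D = 3 - -296 = 3 + 296 = 299$)
$h = 299$
$M = 0$ ($M = 0 \cdot 0 = 0$)
$n{\left(k,Z \right)} = \frac{1}{299}$
$\frac{1}{59488 + n{\left(M,-261 \right)}} = \frac{1}{59488 + \frac{1}{299}} = \frac{1}{\frac{17786913}{299}} = \frac{299}{17786913}$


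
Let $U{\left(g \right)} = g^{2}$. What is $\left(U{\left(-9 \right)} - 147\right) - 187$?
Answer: $-253$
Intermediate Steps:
$\left(U{\left(-9 \right)} - 147\right) - 187 = \left(\left(-9\right)^{2} - 147\right) - 187 = \left(81 - 147\right) - 187 = -66 - 187 = -253$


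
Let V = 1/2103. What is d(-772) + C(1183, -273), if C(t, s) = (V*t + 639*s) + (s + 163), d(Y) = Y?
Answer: -368715704/2103 ≈ -1.7533e+5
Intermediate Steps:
V = 1/2103 ≈ 0.00047551
C(t, s) = 163 + 640*s + t/2103 (C(t, s) = (t/2103 + 639*s) + (s + 163) = (639*s + t/2103) + (163 + s) = 163 + 640*s + t/2103)
d(-772) + C(1183, -273) = -772 + (163 + 640*(-273) + (1/2103)*1183) = -772 + (163 - 174720 + 1183/2103) = -772 - 367092188/2103 = -368715704/2103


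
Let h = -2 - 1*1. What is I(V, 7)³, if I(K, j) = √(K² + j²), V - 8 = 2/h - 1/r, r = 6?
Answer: 3613*√3613/216 ≈ 1005.4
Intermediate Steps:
h = -3 (h = -2 - 1 = -3)
V = 43/6 (V = 8 + (2/(-3) - 1/6) = 8 + (2*(-⅓) - 1*⅙) = 8 + (-⅔ - ⅙) = 8 - ⅚ = 43/6 ≈ 7.1667)
I(V, 7)³ = (√((43/6)² + 7²))³ = (√(1849/36 + 49))³ = (√(3613/36))³ = (√3613/6)³ = 3613*√3613/216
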